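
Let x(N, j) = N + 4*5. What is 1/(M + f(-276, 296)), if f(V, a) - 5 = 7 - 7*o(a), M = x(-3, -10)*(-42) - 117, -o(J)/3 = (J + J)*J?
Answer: 1/3679053 ≈ 2.7181e-7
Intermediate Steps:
x(N, j) = 20 + N (x(N, j) = N + 20 = 20 + N)
o(J) = -6*J² (o(J) = -3*(J + J)*J = -3*2*J*J = -6*J²)
M = -831 (M = (20 - 3)*(-42) - 117 = 17*(-42) - 117 = -714 - 117 = -831)
f(V, a) = 12 + 42*a² (f(V, a) = 5 + (7 - (-42)*a²) = 5 + (7 + 42*a²) = 12 + 42*a²)
1/(M + f(-276, 296)) = 1/(-831 + (12 + 42*296²)) = 1/(-831 + (12 + 42*87616)) = 1/(-831 + (12 + 3679872)) = 1/(-831 + 3679884) = 1/3679053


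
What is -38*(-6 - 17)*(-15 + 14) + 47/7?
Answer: -6071/7 ≈ -867.29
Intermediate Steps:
-38*(-6 - 17)*(-15 + 14) + 47/7 = -(-874)*(-1) + 47*(⅐) = -38*23 + 47/7 = -874 + 47/7 = -6071/7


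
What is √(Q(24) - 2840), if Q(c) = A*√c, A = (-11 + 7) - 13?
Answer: √(-2840 - 34*√6) ≈ 54.067*I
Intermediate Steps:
A = -17 (A = -4 - 13 = -17)
Q(c) = -17*√c
√(Q(24) - 2840) = √(-34*√6 - 2840) = √(-2840 - 34*√6)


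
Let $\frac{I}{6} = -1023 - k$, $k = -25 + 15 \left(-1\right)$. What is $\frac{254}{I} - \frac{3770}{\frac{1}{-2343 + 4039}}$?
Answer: $- \frac{18855670207}{2949} \approx -6.3939 \cdot 10^{6}$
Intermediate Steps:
$k = -40$ ($k = -25 - 15 = -40$)
$I = -5898$ ($I = 6 \left(-1023 - -40\right) = 6 \left(-1023 + 40\right) = 6 \left(-983\right) = -5898$)
$\frac{254}{I} - \frac{3770}{\frac{1}{-2343 + 4039}} = \frac{254}{-5898} - \frac{3770}{\frac{1}{-2343 + 4039}} = 254 \left(- \frac{1}{5898}\right) - \frac{3770}{\frac{1}{1696}} = - \frac{127}{2949} - 3770 \frac{1}{\frac{1}{1696}} = - \frac{127}{2949} - 6393920 = - \frac{18855670207}{2949}$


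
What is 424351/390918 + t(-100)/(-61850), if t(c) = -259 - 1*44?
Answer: 6591139376/6044569575 ≈ 1.0904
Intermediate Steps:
t(c) = -303 (t(c) = -259 - 44 = -303)
424351/390918 + t(-100)/(-61850) = 424351/390918 - 303/(-61850) = 424351*(1/390918) - 303*(-1/61850) = 424351/390918 + 303/61850 = 6591139376/6044569575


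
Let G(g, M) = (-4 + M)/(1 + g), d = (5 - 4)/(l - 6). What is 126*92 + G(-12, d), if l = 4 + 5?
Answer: 34777/3 ≈ 11592.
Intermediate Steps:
l = 9
d = ⅓ (d = (5 - 4)/(9 - 6) = 1/3 = 1*(⅓) = ⅓ ≈ 0.33333)
G(g, M) = (-4 + M)/(1 + g)
126*92 + G(-12, d) = 126*92 + (-4 + ⅓)/(1 - 12) = 11592 - 11/3/(-11) = 11592 - 1/11*(-11/3) = 11592 + ⅓ = 34777/3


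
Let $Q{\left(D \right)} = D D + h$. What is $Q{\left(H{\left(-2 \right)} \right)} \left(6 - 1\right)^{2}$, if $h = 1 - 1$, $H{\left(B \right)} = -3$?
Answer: $225$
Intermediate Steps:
$h = 0$
$Q{\left(D \right)} = D^{2}$ ($Q{\left(D \right)} = D D + 0 = D^{2} + 0 = D^{2}$)
$Q{\left(H{\left(-2 \right)} \right)} \left(6 - 1\right)^{2} = \left(-3\right)^{2} \left(6 - 1\right)^{2} = 9 \cdot 5^{2} = 9 \cdot 25 = 225$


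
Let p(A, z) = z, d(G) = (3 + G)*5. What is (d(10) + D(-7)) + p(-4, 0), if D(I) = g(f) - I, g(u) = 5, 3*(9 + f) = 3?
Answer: 77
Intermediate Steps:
f = -8 (f = -9 + (1/3)*3 = -9 + 1 = -8)
d(G) = 15 + 5*G
D(I) = 5 - I
(d(10) + D(-7)) + p(-4, 0) = ((15 + 5*10) + (5 - 1*(-7))) + 0 = ((15 + 50) + (5 + 7)) + 0 = (65 + 12) + 0 = 77 + 0 = 77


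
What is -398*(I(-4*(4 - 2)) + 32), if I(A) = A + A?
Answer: -6368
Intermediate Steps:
I(A) = 2*A
-398*(I(-4*(4 - 2)) + 32) = -398*(2*(-4*(4 - 2)) + 32) = -398*(2*(-4*2) + 32) = -398*(2*(-8) + 32) = -398*(-16 + 32) = -398*16 = -6368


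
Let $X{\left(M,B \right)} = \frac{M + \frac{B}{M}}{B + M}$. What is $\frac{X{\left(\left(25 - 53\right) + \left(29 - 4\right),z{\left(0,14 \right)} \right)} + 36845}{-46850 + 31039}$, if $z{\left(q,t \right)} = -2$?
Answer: $- \frac{552682}{237165} \approx -2.3304$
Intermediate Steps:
$X{\left(M,B \right)} = \frac{M + \frac{B}{M}}{B + M}$
$\frac{X{\left(\left(25 - 53\right) + \left(29 - 4\right),z{\left(0,14 \right)} \right)} + 36845}{-46850 + 31039} = \frac{\frac{-2 + \left(\left(25 - 53\right) + \left(29 - 4\right)\right)^{2}}{\left(\left(25 - 53\right) + \left(29 - 4\right)\right) \left(-2 + \left(\left(25 - 53\right) + \left(29 - 4\right)\right)\right)} + 36845}{-46850 + 31039} = \frac{\frac{-2 + \left(-28 + 25\right)^{2}}{\left(-28 + 25\right) \left(-2 + \left(-28 + 25\right)\right)} + 36845}{-15811} = \left(\frac{-2 + \left(-3\right)^{2}}{\left(-3\right) \left(-2 - 3\right)} + 36845\right) \left(- \frac{1}{15811}\right) = \left(- \frac{-2 + 9}{3 \left(-5\right)} + 36845\right) \left(- \frac{1}{15811}\right) = \left(\left(- \frac{1}{3}\right) \left(- \frac{1}{5}\right) 7 + 36845\right) \left(- \frac{1}{15811}\right) = \left(\frac{7}{15} + 36845\right) \left(- \frac{1}{15811}\right) = \frac{552682}{15} \left(- \frac{1}{15811}\right) = - \frac{552682}{237165}$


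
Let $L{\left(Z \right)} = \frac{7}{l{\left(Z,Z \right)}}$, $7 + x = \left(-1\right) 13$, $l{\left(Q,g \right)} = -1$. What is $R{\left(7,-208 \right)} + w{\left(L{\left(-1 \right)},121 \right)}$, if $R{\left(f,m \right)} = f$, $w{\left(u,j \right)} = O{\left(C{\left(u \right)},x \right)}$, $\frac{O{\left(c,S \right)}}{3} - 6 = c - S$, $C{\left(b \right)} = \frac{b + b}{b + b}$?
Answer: $88$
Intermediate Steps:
$C{\left(b \right)} = 1$ ($C{\left(b \right)} = \frac{2 b}{2 b} = 2 b \frac{1}{2 b} = 1$)
$x = -20$ ($x = -7 - 13 = -20$)
$O{\left(c,S \right)} = 18 - 3 S + 3 c$ ($O{\left(c,S \right)} = 18 + 3 \left(c - S\right) = 18 - \left(- 3 c + 3 S\right) = 18 - 3 S + 3 c$)
$L{\left(Z \right)} = -7$ ($L{\left(Z \right)} = \frac{7}{-1} = 7 \left(-1\right) = -7$)
$w{\left(u,j \right)} = 81$ ($w{\left(u,j \right)} = 18 - -60 + 3 \cdot 1 = 18 + 60 + 3 = 81$)
$R{\left(7,-208 \right)} + w{\left(L{\left(-1 \right)},121 \right)} = 7 + 81 = 88$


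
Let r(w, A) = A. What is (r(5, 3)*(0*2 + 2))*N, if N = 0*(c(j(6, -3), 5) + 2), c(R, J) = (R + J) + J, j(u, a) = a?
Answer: 0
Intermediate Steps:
c(R, J) = R + 2*J (c(R, J) = (J + R) + J = R + 2*J)
N = 0 (N = 0*((-3 + 2*5) + 2) = 0*((-3 + 10) + 2) = 0*(7 + 2) = 0*9 = 0)
(r(5, 3)*(0*2 + 2))*N = (3*(0*2 + 2))*0 = (3*(0 + 2))*0 = (3*2)*0 = 6*0 = 0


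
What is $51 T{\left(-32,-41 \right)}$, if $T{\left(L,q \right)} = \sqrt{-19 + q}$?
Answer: $102 i \sqrt{15} \approx 395.04 i$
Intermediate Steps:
$51 T{\left(-32,-41 \right)} = 51 \sqrt{-19 - 41} = 51 \sqrt{-60} = 51 \cdot 2 i \sqrt{15} = 102 i \sqrt{15}$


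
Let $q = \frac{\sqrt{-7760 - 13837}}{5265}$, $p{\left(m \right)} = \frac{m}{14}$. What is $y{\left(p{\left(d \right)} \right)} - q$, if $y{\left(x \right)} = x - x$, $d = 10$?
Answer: $- \frac{i \sqrt{21597}}{5265} \approx - 0.027912 i$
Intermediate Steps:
$p{\left(m \right)} = \frac{m}{14}$ ($p{\left(m \right)} = m \frac{1}{14} = \frac{m}{14}$)
$y{\left(x \right)} = 0$
$q = \frac{i \sqrt{21597}}{5265}$ ($q = \sqrt{-21597} \cdot \frac{1}{5265} = i \sqrt{21597} \cdot \frac{1}{5265} = \frac{i \sqrt{21597}}{5265} \approx 0.027912 i$)
$y{\left(p{\left(d \right)} \right)} - q = 0 - \frac{i \sqrt{21597}}{5265} = - \frac{i \sqrt{21597}}{5265}$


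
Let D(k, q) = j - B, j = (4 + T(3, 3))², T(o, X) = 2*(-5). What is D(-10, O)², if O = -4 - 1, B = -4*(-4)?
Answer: 400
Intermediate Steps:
T(o, X) = -10
B = 16
j = 36 (j = (4 - 10)² = (-6)² = 36)
O = -5
D(k, q) = 20 (D(k, q) = 36 - 1*16 = 36 - 16 = 20)
D(-10, O)² = 20² = 400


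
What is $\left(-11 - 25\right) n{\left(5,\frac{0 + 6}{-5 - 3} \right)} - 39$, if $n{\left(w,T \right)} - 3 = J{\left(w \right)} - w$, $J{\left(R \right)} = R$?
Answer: $-147$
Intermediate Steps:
$n{\left(w,T \right)} = 3$ ($n{\left(w,T \right)} = 3 + \left(w - w\right) = 3 + 0 = 3$)
$\left(-11 - 25\right) n{\left(5,\frac{0 + 6}{-5 - 3} \right)} - 39 = \left(-11 - 25\right) 3 - 39 = \left(-36\right) 3 - 39 = -108 - 39 = -147$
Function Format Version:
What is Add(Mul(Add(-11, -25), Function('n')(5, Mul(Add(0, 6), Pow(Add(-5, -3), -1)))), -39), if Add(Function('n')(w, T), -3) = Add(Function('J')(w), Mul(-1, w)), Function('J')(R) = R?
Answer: -147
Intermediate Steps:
Function('n')(w, T) = 3 (Function('n')(w, T) = Add(3, Add(w, Mul(-1, w))) = Add(3, 0) = 3)
Add(Mul(Add(-11, -25), Function('n')(5, Mul(Add(0, 6), Pow(Add(-5, -3), -1)))), -39) = Add(Mul(Add(-11, -25), 3), -39) = Add(Mul(-36, 3), -39) = Add(-108, -39) = -147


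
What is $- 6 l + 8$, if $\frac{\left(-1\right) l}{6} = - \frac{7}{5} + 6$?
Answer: $\frac{868}{5} \approx 173.6$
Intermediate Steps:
$l = - \frac{138}{5}$ ($l = - 6 \left(- \frac{7}{5} + 6\right) = \left(-6\right) \frac{23}{5} = - \frac{138}{5} \approx -27.6$)
$- 6 l + 8 = \left(-6\right) \left(- \frac{138}{5}\right) + 8 = \frac{828}{5} + 8 = \frac{868}{5}$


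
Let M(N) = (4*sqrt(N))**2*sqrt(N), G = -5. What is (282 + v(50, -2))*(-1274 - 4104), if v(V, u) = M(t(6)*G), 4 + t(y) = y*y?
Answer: -1516596 + 55070720*I*sqrt(10) ≈ -1.5166e+6 + 1.7415e+8*I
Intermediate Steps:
t(y) = -4 + y**2 (t(y) = -4 + y*y = -4 + y**2)
M(N) = 16*N**(3/2) (M(N) = (16*N)*sqrt(N) = 16*N**(3/2))
v(V, u) = -10240*I*sqrt(10) (v(V, u) = 16*((-4 + 6**2)*(-5))**(3/2) = 16*((-4 + 36)*(-5))**(3/2) = 16*(32*(-5))**(3/2) = 16*(-160)**(3/2) = 16*(-640*I*sqrt(10)) = -10240*I*sqrt(10))
(282 + v(50, -2))*(-1274 - 4104) = (282 - 10240*I*sqrt(10))*(-1274 - 4104) = (282 - 10240*I*sqrt(10))*(-5378) = -1516596 + 55070720*I*sqrt(10)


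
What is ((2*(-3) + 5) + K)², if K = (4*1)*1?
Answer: 9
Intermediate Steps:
K = 4 (K = 4*1 = 4)
((2*(-3) + 5) + K)² = ((2*(-3) + 5) + 4)² = ((-6 + 5) + 4)² = (-1 + 4)² = 3² = 9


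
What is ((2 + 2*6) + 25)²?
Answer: 1521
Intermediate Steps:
((2 + 2*6) + 25)² = ((2 + 12) + 25)² = (14 + 25)² = 39² = 1521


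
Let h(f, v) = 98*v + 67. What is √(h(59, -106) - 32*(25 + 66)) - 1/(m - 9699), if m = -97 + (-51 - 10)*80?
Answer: 1/14676 + I*√13233 ≈ 6.8138e-5 + 115.03*I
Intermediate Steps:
m = -4977 (m = -97 - 61*80 = -97 - 4880 = -4977)
h(f, v) = 67 + 98*v
√(h(59, -106) - 32*(25 + 66)) - 1/(m - 9699) = √((67 + 98*(-106)) - 32*(25 + 66)) - 1/(-4977 - 9699) = √((67 - 10388) - 32*91) - 1/(-14676) = √(-10321 - 2912) - 1*(-1/14676) = √(-13233) + 1/14676 = I*√13233 + 1/14676 = 1/14676 + I*√13233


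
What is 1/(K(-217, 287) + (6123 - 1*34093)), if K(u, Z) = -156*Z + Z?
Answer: -1/72455 ≈ -1.3802e-5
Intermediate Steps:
K(u, Z) = -155*Z
1/(K(-217, 287) + (6123 - 1*34093)) = 1/(-155*287 + (6123 - 1*34093)) = 1/(-44485 + (6123 - 34093)) = 1/(-44485 - 27970) = 1/(-72455) = -1/72455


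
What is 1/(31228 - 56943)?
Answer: -1/25715 ≈ -3.8888e-5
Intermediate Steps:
1/(31228 - 56943) = 1/(-25715) = -1/25715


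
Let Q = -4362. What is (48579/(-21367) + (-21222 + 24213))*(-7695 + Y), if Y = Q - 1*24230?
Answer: -2317292101866/21367 ≈ -1.0845e+8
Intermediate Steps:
Y = -28592 (Y = -4362 - 1*24230 = -4362 - 24230 = -28592)
(48579/(-21367) + (-21222 + 24213))*(-7695 + Y) = (48579/(-21367) + (-21222 + 24213))*(-7695 - 28592) = (48579*(-1/21367) + 2991)*(-36287) = (-48579/21367 + 2991)*(-36287) = (63860118/21367)*(-36287) = -2317292101866/21367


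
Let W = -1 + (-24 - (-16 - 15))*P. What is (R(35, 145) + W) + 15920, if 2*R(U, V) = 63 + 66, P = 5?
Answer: 32037/2 ≈ 16019.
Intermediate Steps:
R(U, V) = 129/2 (R(U, V) = (63 + 66)/2 = (1/2)*129 = 129/2)
W = 34 (W = -1 + (-24 - (-16 - 15))*5 = -1 + (-24 - 1*(-31))*5 = -1 + (-24 + 31)*5 = -1 + 7*5 = -1 + 35 = 34)
(R(35, 145) + W) + 15920 = (129/2 + 34) + 15920 = 197/2 + 15920 = 32037/2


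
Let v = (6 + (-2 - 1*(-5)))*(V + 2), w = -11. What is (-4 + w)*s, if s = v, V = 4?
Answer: -810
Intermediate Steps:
v = 54 (v = (6 + (-2 - 1*(-5)))*(4 + 2) = (6 + (-2 + 5))*6 = (6 + 3)*6 = 9*6 = 54)
s = 54
(-4 + w)*s = (-4 - 11)*54 = -15*54 = -810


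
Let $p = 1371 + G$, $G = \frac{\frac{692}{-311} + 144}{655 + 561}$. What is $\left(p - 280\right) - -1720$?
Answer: $\frac{265774207}{94544} \approx 2811.1$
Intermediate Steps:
$G = \frac{11023}{94544}$ ($G = \frac{692 \left(- \frac{1}{311}\right) + 144}{1216} = \left(- \frac{692}{311} + 144\right) \frac{1}{1216} = \frac{44092}{311} \cdot \frac{1}{1216} = \frac{11023}{94544} \approx 0.11659$)
$p = \frac{129630847}{94544}$ ($p = 1371 + \frac{11023}{94544} = \frac{129630847}{94544} \approx 1371.1$)
$\left(p - 280\right) - -1720 = \left(\frac{129630847}{94544} - 280\right) - -1720 = \left(\frac{129630847}{94544} - 280\right) + 1720 = \frac{103158527}{94544} + 1720 = \frac{265774207}{94544}$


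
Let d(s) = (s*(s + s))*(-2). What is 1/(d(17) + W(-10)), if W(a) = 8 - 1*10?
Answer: -1/1158 ≈ -0.00086356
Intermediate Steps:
d(s) = -4*s**2 (d(s) = (s*(2*s))*(-2) = (2*s**2)*(-2) = -4*s**2)
W(a) = -2 (W(a) = 8 - 10 = -2)
1/(d(17) + W(-10)) = 1/(-4*17**2 - 2) = 1/(-4*289 - 2) = 1/(-1156 - 2) = 1/(-1158) = -1/1158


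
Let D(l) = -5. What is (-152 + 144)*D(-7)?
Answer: 40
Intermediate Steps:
(-152 + 144)*D(-7) = (-152 + 144)*(-5) = -8*(-5) = 40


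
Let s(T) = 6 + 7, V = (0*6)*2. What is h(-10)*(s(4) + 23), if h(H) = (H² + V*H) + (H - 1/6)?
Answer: 3234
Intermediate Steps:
V = 0 (V = 0*2 = 0)
s(T) = 13
h(H) = -⅙ + H + H² (h(H) = (H² + 0*H) + (H - 1/6) = (H² + 0) + (H - 1*⅙) = H² + (H - ⅙) = H² + (-⅙ + H) = -⅙ + H + H²)
h(-10)*(s(4) + 23) = (-⅙ - 10 + (-10)²)*(13 + 23) = (-⅙ - 10 + 100)*36 = (539/6)*36 = 3234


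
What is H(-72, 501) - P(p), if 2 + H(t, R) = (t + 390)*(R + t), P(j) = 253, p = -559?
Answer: 136167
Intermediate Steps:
H(t, R) = -2 + (390 + t)*(R + t) (H(t, R) = -2 + (t + 390)*(R + t) = -2 + (390 + t)*(R + t))
H(-72, 501) - P(p) = (-2 + (-72)² + 390*501 + 390*(-72) + 501*(-72)) - 1*253 = (-2 + 5184 + 195390 - 28080 - 36072) - 253 = 136420 - 253 = 136167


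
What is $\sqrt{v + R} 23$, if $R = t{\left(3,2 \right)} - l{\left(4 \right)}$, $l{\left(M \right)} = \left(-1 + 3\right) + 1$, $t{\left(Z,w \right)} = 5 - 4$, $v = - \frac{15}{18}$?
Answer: $\frac{23 i \sqrt{102}}{6} \approx 38.715 i$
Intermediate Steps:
$v = - \frac{5}{6}$ ($v = \left(-15\right) \frac{1}{18} = - \frac{5}{6} \approx -0.83333$)
$t{\left(Z,w \right)} = 1$
$l{\left(M \right)} = 3$ ($l{\left(M \right)} = 2 + 1 = 3$)
$R = -2$ ($R = 1 - 3 = -2$)
$\sqrt{v + R} 23 = \sqrt{- \frac{5}{6} - 2} \cdot 23 = \sqrt{- \frac{17}{6}} \cdot 23 = \frac{i \sqrt{102}}{6} \cdot 23 = \frac{23 i \sqrt{102}}{6}$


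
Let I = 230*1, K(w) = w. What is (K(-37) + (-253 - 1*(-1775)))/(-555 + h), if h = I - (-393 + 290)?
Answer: -495/74 ≈ -6.6892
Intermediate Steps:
I = 230
h = 333 (h = 230 - (-393 + 290) = 230 - 1*(-103) = 230 + 103 = 333)
(K(-37) + (-253 - 1*(-1775)))/(-555 + h) = (-37 + (-253 - 1*(-1775)))/(-555 + 333) = (-37 + (-253 + 1775))/(-222) = (-37 + 1522)*(-1/222) = 1485*(-1/222) = -495/74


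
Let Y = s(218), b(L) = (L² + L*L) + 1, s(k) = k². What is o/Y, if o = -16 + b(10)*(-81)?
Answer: -16297/47524 ≈ -0.34292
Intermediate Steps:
b(L) = 1 + 2*L² (b(L) = (L² + L²) + 1 = 2*L² + 1 = 1 + 2*L²)
Y = 47524 (Y = 218² = 47524)
o = -16297 (o = -16 + (1 + 2*10²)*(-81) = -16 + (1 + 2*100)*(-81) = -16 + (1 + 200)*(-81) = -16 + 201*(-81) = -16 - 16281 = -16297)
o/Y = -16297/47524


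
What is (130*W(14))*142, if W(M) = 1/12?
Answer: 4615/3 ≈ 1538.3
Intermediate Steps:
W(M) = 1/12
(130*W(14))*142 = (130*(1/12))*142 = (65/6)*142 = 4615/3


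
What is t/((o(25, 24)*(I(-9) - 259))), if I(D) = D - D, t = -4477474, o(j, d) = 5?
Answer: 4477474/1295 ≈ 3457.5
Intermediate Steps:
I(D) = 0
t/((o(25, 24)*(I(-9) - 259))) = -4477474*1/(5*(0 - 259)) = -4477474/(5*(-259)) = -4477474/(-1295) = -4477474*(-1/1295) = 4477474/1295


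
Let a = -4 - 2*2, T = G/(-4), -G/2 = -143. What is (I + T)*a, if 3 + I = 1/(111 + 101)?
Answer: 31586/53 ≈ 595.96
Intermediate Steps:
G = 286 (G = -2*(-143) = 286)
I = -635/212 (I = -3 + 1/(111 + 101) = -3 + 1/212 = -635/212 ≈ -2.9953)
T = -143/2 (T = 286/(-4) = 286*(-¼) = -143/2 ≈ -71.500)
a = -8 (a = -4 - 4 = -8)
(I + T)*a = (-635/212 - 143/2)*(-8) = -15793/212*(-8) = 31586/53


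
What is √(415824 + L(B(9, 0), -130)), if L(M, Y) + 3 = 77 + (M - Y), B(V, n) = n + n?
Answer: 2*√104007 ≈ 645.00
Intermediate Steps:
B(V, n) = 2*n
L(M, Y) = 74 + M - Y (L(M, Y) = -3 + (77 + (M - Y)) = -3 + (77 + M - Y) = 74 + M - Y)
√(415824 + L(B(9, 0), -130)) = √(415824 + (74 + 2*0 - 1*(-130))) = √(415824 + (74 + 0 + 130)) = √(415824 + 204) = √416028 = 2*√104007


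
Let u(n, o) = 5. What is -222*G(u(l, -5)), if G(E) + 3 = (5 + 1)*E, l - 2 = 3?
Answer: -5994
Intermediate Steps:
l = 5 (l = 2 + 3 = 5)
G(E) = -3 + 6*E (G(E) = -3 + (5 + 1)*E = -3 + 6*E)
-222*G(u(l, -5)) = -222*(-3 + 6*5) = -222*(-3 + 30) = -222*27 = -5994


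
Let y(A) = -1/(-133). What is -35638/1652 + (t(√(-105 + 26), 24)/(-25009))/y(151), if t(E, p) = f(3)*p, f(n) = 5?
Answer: -458818331/20657434 ≈ -22.211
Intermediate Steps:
t(E, p) = 5*p
y(A) = 1/133 (y(A) = -1*(-1/133) = 1/133)
-35638/1652 + (t(√(-105 + 26), 24)/(-25009))/y(151) = -35638/1652 + ((5*24)/(-25009))/(1/133) = -35638*1/1652 + (120*(-1/25009))*133 = -17819/826 - 120/25009*133 = -17819/826 - 15960/25009 = -458818331/20657434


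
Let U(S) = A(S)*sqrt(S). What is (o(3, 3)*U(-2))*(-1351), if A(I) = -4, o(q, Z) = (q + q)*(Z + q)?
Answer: 194544*I*sqrt(2) ≈ 2.7513e+5*I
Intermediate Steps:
o(q, Z) = 2*q*(Z + q) (o(q, Z) = (2*q)*(Z + q) = 2*q*(Z + q))
U(S) = -4*sqrt(S)
(o(3, 3)*U(-2))*(-1351) = ((2*3*(3 + 3))*(-4*I*sqrt(2)))*(-1351) = ((2*3*6)*(-4*I*sqrt(2)))*(-1351) = (36*(-4*I*sqrt(2)))*(-1351) = -144*I*sqrt(2)*(-1351) = 194544*I*sqrt(2)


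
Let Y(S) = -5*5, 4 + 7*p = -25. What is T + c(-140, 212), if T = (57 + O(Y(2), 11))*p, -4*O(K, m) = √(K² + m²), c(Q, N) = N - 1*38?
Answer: -435/7 + 29*√746/28 ≈ -33.854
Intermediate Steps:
p = -29/7 (p = -4/7 + (⅐)*(-25) = -4/7 - 25/7 = -29/7 ≈ -4.1429)
c(Q, N) = -38 + N (c(Q, N) = N - 38 = -38 + N)
Y(S) = -25
O(K, m) = -√(K² + m²)/4
T = -1653/7 + 29*√746/28 (T = (57 - √((-25)² + 11²)/4)*(-29/7) = (57 - √(625 + 121)/4)*(-29/7) = (57 - √746/4)*(-29/7) = -1653/7 + 29*√746/28 ≈ -207.85)
T + c(-140, 212) = (-1653/7 + 29*√746/28) + (-38 + 212) = (-1653/7 + 29*√746/28) + 174 = -435/7 + 29*√746/28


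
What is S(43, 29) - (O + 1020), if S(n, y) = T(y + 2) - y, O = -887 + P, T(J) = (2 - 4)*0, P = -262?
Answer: 100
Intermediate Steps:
T(J) = 0 (T(J) = -2*0 = 0)
O = -1149 (O = -887 - 262 = -1149)
S(n, y) = -y (S(n, y) = 0 - y = -y)
S(43, 29) - (O + 1020) = -1*29 - (-1149 + 1020) = -29 - 1*(-129) = -29 + 129 = 100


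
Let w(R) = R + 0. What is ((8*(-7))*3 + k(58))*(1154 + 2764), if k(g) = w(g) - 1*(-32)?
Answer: -305604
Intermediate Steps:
w(R) = R
k(g) = 32 + g (k(g) = g - 1*(-32) = g + 32 = 32 + g)
((8*(-7))*3 + k(58))*(1154 + 2764) = ((8*(-7))*3 + (32 + 58))*(1154 + 2764) = (-56*3 + 90)*3918 = (-168 + 90)*3918 = -78*3918 = -305604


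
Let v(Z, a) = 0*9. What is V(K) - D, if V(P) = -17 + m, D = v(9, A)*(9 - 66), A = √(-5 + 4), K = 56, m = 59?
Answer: 42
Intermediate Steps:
A = I (A = √(-1) = I ≈ 1.0*I)
v(Z, a) = 0
D = 0 (D = 0*(9 - 66) = 0*(-57) = 0)
V(P) = 42 (V(P) = -17 + 59 = 42)
V(K) - D = 42 - 1*0 = 42 + 0 = 42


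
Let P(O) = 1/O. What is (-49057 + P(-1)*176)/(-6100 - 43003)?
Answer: 49233/49103 ≈ 1.0026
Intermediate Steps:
P(O) = 1/O
(-49057 + P(-1)*176)/(-6100 - 43003) = (-49057 + 176/(-1))/(-6100 - 43003) = (-49057 - 1*176)/(-49103) = (-49057 - 176)*(-1/49103) = -49233*(-1/49103) = 49233/49103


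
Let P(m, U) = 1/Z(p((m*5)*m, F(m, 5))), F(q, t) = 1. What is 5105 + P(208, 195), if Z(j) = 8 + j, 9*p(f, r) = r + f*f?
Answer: 238885118324674/46794342473 ≈ 5105.0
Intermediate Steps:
p(f, r) = r/9 + f²/9 (p(f, r) = (r + f*f)/9 = (r + f²)/9 = r/9 + f²/9)
P(m, U) = 1/(73/9 + 25*m⁴/9) (P(m, U) = 1/(8 + ((⅑)*1 + ((m*5)*m)²/9)) = 1/(8 + (⅑ + ((5*m)*m)²/9)) = 1/(8 + (⅑ + (5*m²)²/9)) = 1/(8 + (⅑ + (25*m⁴)/9)) = 1/(8 + (⅑ + 25*m⁴/9)) = 1/(73/9 + 25*m⁴/9))
5105 + P(208, 195) = 5105 + 9/(73 + 25*208⁴) = 5105 + 9/(73 + 25*1871773696) = 5105 + 9/(73 + 46794342400) = 5105 + 9/46794342473 = 238885118324674/46794342473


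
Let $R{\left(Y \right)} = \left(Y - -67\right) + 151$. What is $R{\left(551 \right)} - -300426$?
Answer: $301195$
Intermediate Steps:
$R{\left(Y \right)} = 218 + Y$ ($R{\left(Y \right)} = \left(Y + 67\right) + 151 = \left(67 + Y\right) + 151 = 218 + Y$)
$R{\left(551 \right)} - -300426 = \left(218 + 551\right) - -300426 = 769 + 300426 = 301195$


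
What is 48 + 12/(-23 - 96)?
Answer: 5700/119 ≈ 47.899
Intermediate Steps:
48 + 12/(-23 - 96) = 48 + 12/(-119) = 48 + 12*(-1/119) = 48 - 12/119 = 5700/119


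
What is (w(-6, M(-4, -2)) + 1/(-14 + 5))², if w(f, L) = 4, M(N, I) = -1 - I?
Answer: 1225/81 ≈ 15.123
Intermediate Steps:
(w(-6, M(-4, -2)) + 1/(-14 + 5))² = (4 + 1/(-14 + 5))² = (4 + 1/(-9))² = (4 - ⅑)² = (35/9)² = 1225/81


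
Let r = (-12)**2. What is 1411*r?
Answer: 203184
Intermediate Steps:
r = 144
1411*r = 1411*144 = 203184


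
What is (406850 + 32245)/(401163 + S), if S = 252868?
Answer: 1095/1631 ≈ 0.67137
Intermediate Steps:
(406850 + 32245)/(401163 + S) = (406850 + 32245)/(401163 + 252868) = 439095/654031 = 439095*(1/654031) = 1095/1631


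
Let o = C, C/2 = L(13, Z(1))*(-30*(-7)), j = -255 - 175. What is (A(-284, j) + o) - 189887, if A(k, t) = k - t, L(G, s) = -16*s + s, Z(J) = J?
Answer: -196041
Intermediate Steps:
j = -430
L(G, s) = -15*s
C = -6300 (C = 2*((-15*1)*(-30*(-7))) = 2*(-15*210) = 2*(-3150) = -6300)
o = -6300
(A(-284, j) + o) - 189887 = ((-284 - 1*(-430)) - 6300) - 189887 = ((-284 + 430) - 6300) - 189887 = (146 - 6300) - 189887 = -6154 - 189887 = -196041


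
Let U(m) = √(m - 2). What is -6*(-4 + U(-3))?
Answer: 24 - 6*I*√5 ≈ 24.0 - 13.416*I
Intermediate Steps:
U(m) = √(-2 + m)
-6*(-4 + U(-3)) = -6*(-4 + √(-2 - 3)) = -6*(-4 + √(-5)) = -6*(-4 + I*√5) = 24 - 6*I*√5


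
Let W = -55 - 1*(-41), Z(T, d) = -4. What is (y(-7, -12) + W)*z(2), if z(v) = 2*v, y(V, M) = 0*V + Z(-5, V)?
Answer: -72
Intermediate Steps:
W = -14 (W = -55 + 41 = -14)
y(V, M) = -4 (y(V, M) = 0*V - 4 = 0 - 4 = -4)
(y(-7, -12) + W)*z(2) = (-4 - 14)*(2*2) = -18*4 = -72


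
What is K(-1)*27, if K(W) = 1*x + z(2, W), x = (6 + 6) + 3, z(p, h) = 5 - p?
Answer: 486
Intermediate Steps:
x = 15 (x = 12 + 3 = 15)
K(W) = 18 (K(W) = 1*15 + (5 - 1*2) = 15 + (5 - 2) = 15 + 3 = 18)
K(-1)*27 = 18*27 = 486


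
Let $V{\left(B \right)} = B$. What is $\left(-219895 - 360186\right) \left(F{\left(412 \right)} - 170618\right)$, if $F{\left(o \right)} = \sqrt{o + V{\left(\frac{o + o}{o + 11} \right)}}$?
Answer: $98972260058 - \frac{5800810 \sqrt{82297}}{141} \approx 9.896 \cdot 10^{10}$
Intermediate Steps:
$F{\left(o \right)} = \sqrt{o + \frac{2 o}{11 + o}}$ ($F{\left(o \right)} = \sqrt{o + \frac{o + o}{o + 11}} = \sqrt{o + \frac{2 o}{11 + o}}$)
$\left(-219895 - 360186\right) \left(F{\left(412 \right)} - 170618\right) = \left(-219895 - 360186\right) \left(\sqrt{\frac{412 \left(13 + 412\right)}{11 + 412}} - 170618\right) = - 580081 \left(\sqrt{412 \cdot \frac{1}{423} \cdot 425} - 170618\right) = - 580081 \left(\sqrt{\frac{175100}{423}} - 170618\right) = - 580081 \left(\frac{10 \sqrt{82297}}{141} - 170618\right) = - 580081 \left(-170618 + \frac{10 \sqrt{82297}}{141}\right) = 98972260058 - \frac{5800810 \sqrt{82297}}{141}$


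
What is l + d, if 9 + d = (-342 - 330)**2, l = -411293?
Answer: 40282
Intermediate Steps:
d = 451575 (d = -9 + (-342 - 330)**2 = -9 + (-672)**2 = -9 + 451584 = 451575)
l + d = -411293 + 451575 = 40282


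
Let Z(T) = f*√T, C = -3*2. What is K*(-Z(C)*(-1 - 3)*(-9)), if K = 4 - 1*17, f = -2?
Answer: -936*I*√6 ≈ -2292.7*I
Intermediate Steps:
C = -6
Z(T) = -2*√T
K = -13 (K = 4 - 17 = -13)
K*(-Z(C)*(-1 - 3)*(-9)) = -13*(-(-2*I*√6)*(-1 - 3))*(-9) = -13*(-(-2*I*√6)*(-4))*(-9) = -13*(-8*I*√6)*(-9) = -936*I*√6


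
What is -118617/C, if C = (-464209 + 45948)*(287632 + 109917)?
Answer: 118617/166279242289 ≈ 7.1336e-7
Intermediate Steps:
C = -166279242289 (C = -418261*397549 = -166279242289)
-118617/C = -118617/(-166279242289) = -118617*(-1/166279242289) = 118617/166279242289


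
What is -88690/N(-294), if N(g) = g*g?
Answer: -905/882 ≈ -1.0261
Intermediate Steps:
N(g) = g**2
-88690/N(-294) = -88690/((-294)**2) = -88690/86436 = -88690*1/86436 = -905/882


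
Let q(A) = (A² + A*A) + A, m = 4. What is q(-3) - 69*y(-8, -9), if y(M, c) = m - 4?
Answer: 15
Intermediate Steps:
y(M, c) = 0 (y(M, c) = 4 - 4 = 0)
q(A) = A + 2*A² (q(A) = (A² + A²) + A = 2*A² + A = A + 2*A²)
q(-3) - 69*y(-8, -9) = -3*(1 + 2*(-3)) - 69*0 = -3*(1 - 6) + 0 = -3*(-5) + 0 = 15 + 0 = 15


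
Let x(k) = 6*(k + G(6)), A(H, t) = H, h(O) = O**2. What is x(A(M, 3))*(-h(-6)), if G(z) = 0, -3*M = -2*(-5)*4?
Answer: 2880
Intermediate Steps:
M = -40/3 (M = -(-2*(-5))*4/3 = -10*4/3 = -1/3*40 = -40/3 ≈ -13.333)
x(k) = 6*k (x(k) = 6*(k + 0) = 6*k)
x(A(M, 3))*(-h(-6)) = (6*(-40/3))*(-1*(-6)**2) = -(-80)*36 = -80*(-36) = 2880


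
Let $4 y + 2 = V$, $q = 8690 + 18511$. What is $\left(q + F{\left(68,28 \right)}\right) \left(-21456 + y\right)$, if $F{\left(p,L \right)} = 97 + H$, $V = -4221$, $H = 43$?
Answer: $- \frac{2461975027}{4} \approx -6.1549 \cdot 10^{8}$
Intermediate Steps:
$q = 27201$
$F{\left(p,L \right)} = 140$ ($F{\left(p,L \right)} = 97 + 43 = 140$)
$y = - \frac{4223}{4}$ ($y = - \frac{1}{2} + \frac{1}{4} \left(-4221\right) = - \frac{1}{2} - \frac{4221}{4} = - \frac{4223}{4} \approx -1055.8$)
$\left(q + F{\left(68,28 \right)}\right) \left(-21456 + y\right) = \left(27201 + 140\right) \left(-21456 - \frac{4223}{4}\right) = 27341 \left(- \frac{90047}{4}\right) = - \frac{2461975027}{4}$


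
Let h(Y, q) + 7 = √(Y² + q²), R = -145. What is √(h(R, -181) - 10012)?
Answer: √(-10019 + √53786) ≈ 98.93*I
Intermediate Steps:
h(Y, q) = -7 + √(Y² + q²)
√(h(R, -181) - 10012) = √((-7 + √((-145)² + (-181)²)) - 10012) = √((-7 + √(21025 + 32761)) - 10012) = √((-7 + √53786) - 10012) = √(-10019 + √53786)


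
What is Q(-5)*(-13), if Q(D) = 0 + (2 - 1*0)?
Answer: -26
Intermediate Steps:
Q(D) = 2 (Q(D) = 0 + (2 + 0) = 0 + 2 = 2)
Q(-5)*(-13) = 2*(-13) = -26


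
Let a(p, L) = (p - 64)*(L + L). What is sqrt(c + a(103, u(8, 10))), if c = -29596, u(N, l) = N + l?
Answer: 4*I*sqrt(1762) ≈ 167.9*I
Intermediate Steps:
a(p, L) = 2*L*(-64 + p) (a(p, L) = (-64 + p)*(2*L) = 2*L*(-64 + p))
sqrt(c + a(103, u(8, 10))) = sqrt(-29596 + 2*(8 + 10)*(-64 + 103)) = sqrt(-29596 + 2*18*39) = sqrt(-29596 + 1404) = sqrt(-28192) = 4*I*sqrt(1762)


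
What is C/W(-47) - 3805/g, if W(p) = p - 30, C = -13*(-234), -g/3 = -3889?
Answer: -35783999/898359 ≈ -39.833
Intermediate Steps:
g = 11667 (g = -3*(-3889) = 11667)
C = 3042
W(p) = -30 + p
C/W(-47) - 3805/g = 3042/(-30 - 47) - 3805/11667 = 3042/(-77) - 3805*1/11667 = 3042*(-1/77) - 3805/11667 = -3042/77 - 3805/11667 = -35783999/898359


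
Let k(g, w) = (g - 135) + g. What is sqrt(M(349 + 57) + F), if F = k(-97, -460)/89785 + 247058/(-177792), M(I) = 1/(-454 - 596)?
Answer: I*sqrt(7555666810815193133)/2327945480 ≈ 1.1808*I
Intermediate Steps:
k(g, w) = -135 + 2*g (k(g, w) = (-135 + g) + g = -135 + 2*g)
M(I) = -1/1050 (M(I) = 1/(-1050) = -1/1050)
F = -11120298049/7981527360 (F = (-135 + 2*(-97))/89785 + 247058/(-177792) = (-135 - 194)*(1/89785) + 247058*(-1/177792) = -329*1/89785 - 123529/88896 = -329/89785 - 123529/88896 = -11120298049/7981527360 ≈ -1.3933)
sqrt(M(349 + 57) + F) = sqrt(-1/1050 - 11120298049/7981527360) = sqrt(-129825494209/93117819200) = I*sqrt(7555666810815193133)/2327945480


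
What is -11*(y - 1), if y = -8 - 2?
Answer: 121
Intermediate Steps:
y = -10
-11*(y - 1) = -11*(-10 - 1) = -11*(-11) = 121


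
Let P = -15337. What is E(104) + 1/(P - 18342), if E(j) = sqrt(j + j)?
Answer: -1/33679 + 4*sqrt(13) ≈ 14.422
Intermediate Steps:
E(j) = sqrt(2)*sqrt(j) (E(j) = sqrt(2*j) = sqrt(2)*sqrt(j))
E(104) + 1/(P - 18342) = sqrt(2)*sqrt(104) + 1/(-15337 - 18342) = sqrt(2)*(2*sqrt(26)) + 1/(-33679) = 4*sqrt(13) - 1/33679 = -1/33679 + 4*sqrt(13)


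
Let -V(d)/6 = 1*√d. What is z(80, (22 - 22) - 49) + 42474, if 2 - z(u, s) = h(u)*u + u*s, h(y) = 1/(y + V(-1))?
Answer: 74649564/1609 - 120*I/1609 ≈ 46395.0 - 0.07458*I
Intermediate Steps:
V(d) = -6*√d
h(y) = 1/(y - 6*I)
z(u, s) = 2 - s*u - u/(u - 6*I) (z(u, s) = 2 - (u/(u - 6*I) + u*s) = 2 - (u/(u - 6*I) + s*u) = 2 - (s*u + u/(u - 6*I)) = 2 + (-s*u - u/(u - 6*I)) = 2 - s*u - u/(u - 6*I))
z(80, (22 - 22) - 49) + 42474 = (-1*80 + (2 - 1*((22 - 22) - 49)*80)*(80 - 6*I))/(80 - 6*I) + 42474 = ((80 + 6*I)/6436)*(-80 + (2 - 1*(0 - 49)*80)*(80 - 6*I)) + 42474 = ((80 + 6*I)/6436)*(-80 + (2 - 1*(-49)*80)*(80 - 6*I)) + 42474 = ((80 + 6*I)/6436)*(-80 + (2 + 3920)*(80 - 6*I)) + 42474 = ((80 + 6*I)/6436)*(-80 + 3922*(80 - 6*I)) + 42474 = ((80 + 6*I)/6436)*(-80 + (313760 - 23532*I)) + 42474 = ((80 + 6*I)/6436)*(313680 - 23532*I) + 42474 = (80 + 6*I)*(313680 - 23532*I)/6436 + 42474 = 42474 + (80 + 6*I)*(313680 - 23532*I)/6436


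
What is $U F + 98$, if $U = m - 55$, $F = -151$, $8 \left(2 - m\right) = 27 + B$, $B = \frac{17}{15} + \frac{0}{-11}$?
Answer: $\frac{517921}{60} \approx 8632.0$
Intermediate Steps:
$B = \frac{17}{15}$ ($B = 17 \cdot \frac{1}{15} + 0 \left(- \frac{1}{11}\right) = \frac{17}{15} + 0 = \frac{17}{15} \approx 1.1333$)
$m = - \frac{91}{60}$ ($m = 2 - \frac{27 + \frac{17}{15}}{8} = 2 - \frac{211}{60} = - \frac{91}{60} \approx -1.5167$)
$U = - \frac{3391}{60}$ ($U = - \frac{91}{60} - 55 = - \frac{3391}{60} \approx -56.517$)
$U F + 98 = \left(- \frac{3391}{60}\right) \left(-151\right) + 98 = \frac{512041}{60} + 98 = \frac{517921}{60}$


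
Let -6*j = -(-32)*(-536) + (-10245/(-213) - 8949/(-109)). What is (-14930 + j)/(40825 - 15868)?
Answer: -280763953/579426669 ≈ -0.48455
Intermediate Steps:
j = 65865857/23217 (j = -(-(-32)*(-536) + (-10245/(-213) - 8949/(-109)))/6 = -(-1*17152 + (-10245*(-1/213) - 8949*(-1/109)))/6 = -(-17152 + (3415/71 + 8949/109))/6 = -(-17152 + 1007614/7739)/6 = -⅙*(-131731714/7739) = 65865857/23217 ≈ 2837.0)
(-14930 + j)/(40825 - 15868) = (-14930 + 65865857/23217)/(40825 - 15868) = -280763953/23217/24957 = -280763953/23217*1/24957 = -280763953/579426669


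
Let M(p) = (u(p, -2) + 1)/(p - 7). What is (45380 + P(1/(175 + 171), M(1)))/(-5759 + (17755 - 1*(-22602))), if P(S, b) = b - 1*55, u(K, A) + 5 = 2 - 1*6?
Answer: 135979/103794 ≈ 1.3101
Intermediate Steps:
u(K, A) = -9 (u(K, A) = -5 + (2 - 1*6) = -5 + (2 - 6) = -5 - 4 = -9)
M(p) = -8/(-7 + p) (M(p) = (-9 + 1)/(p - 7) = -8/(-7 + p))
P(S, b) = -55 + b (P(S, b) = b - 55 = -55 + b)
(45380 + P(1/(175 + 171), M(1)))/(-5759 + (17755 - 1*(-22602))) = (45380 + (-55 - 8/(-7 + 1)))/(-5759 + (17755 - 1*(-22602))) = (45380 + (-55 - 8/(-6)))/(-5759 + (17755 + 22602)) = (45380 + (-55 - 8*(-1/6)))/(-5759 + 40357) = (45380 + (-55 + 4/3))/34598 = (45380 - 161/3)*(1/34598) = (135979/3)*(1/34598) = 135979/103794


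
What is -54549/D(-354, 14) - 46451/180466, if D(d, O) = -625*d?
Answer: -1676793632/3327341875 ≈ -0.50394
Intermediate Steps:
-54549/D(-354, 14) - 46451/180466 = -54549/((-625*(-354))) - 46451/180466 = -54549/221250 - 46451*1/180466 = -54549*1/221250 - 46451/180466 = -18183/73750 - 46451/180466 = -1676793632/3327341875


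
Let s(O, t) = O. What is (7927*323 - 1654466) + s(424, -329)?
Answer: 906379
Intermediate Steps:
(7927*323 - 1654466) + s(424, -329) = (7927*323 - 1654466) + 424 = (2560421 - 1654466) + 424 = 905955 + 424 = 906379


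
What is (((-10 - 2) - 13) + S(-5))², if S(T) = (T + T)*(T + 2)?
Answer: 25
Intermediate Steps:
S(T) = 2*T*(2 + T) (S(T) = (2*T)*(2 + T) = 2*T*(2 + T))
(((-10 - 2) - 13) + S(-5))² = (((-10 - 2) - 13) + 2*(-5)*(2 - 5))² = ((-12 - 13) + 2*(-5)*(-3))² = (-25 + 30)² = 5² = 25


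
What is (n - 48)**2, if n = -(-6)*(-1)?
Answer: 2916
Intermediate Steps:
n = -6 (n = -3*2 = -6)
(n - 48)**2 = (-6 - 48)**2 = (-54)**2 = 2916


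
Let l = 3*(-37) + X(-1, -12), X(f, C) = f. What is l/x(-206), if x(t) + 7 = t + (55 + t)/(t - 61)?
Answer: 1869/3545 ≈ 0.52722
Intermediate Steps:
l = -112 (l = 3*(-37) - 1 = -111 - 1 = -112)
x(t) = -7 + t + (55 + t)/(-61 + t) (x(t) = -7 + (t + (55 + t)/(t - 61)) = -7 + (t + (55 + t)/(-61 + t)) = -7 + t + (55 + t)/(-61 + t))
l/x(-206) = -112*(-61 - 206)/(482 + (-206)² - 67*(-206)) = -112*(-267/(482 + 42436 + 13802)) = -112/((-1/267*56720)) = -112/(-56720/267) = -112*(-267/56720) = 1869/3545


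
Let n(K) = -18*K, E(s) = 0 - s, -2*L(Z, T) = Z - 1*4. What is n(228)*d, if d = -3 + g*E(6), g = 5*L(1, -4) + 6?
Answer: 344736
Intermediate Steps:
L(Z, T) = 2 - Z/2 (L(Z, T) = -(Z - 1*4)/2 = -(Z - 4)/2 = -(-4 + Z)/2 = 2 - Z/2)
E(s) = -s
g = 27/2 (g = 5*(2 - ½*1) + 6 = 5*(2 - ½) + 6 = 5*(3/2) + 6 = 15/2 + 6 = 27/2 ≈ 13.500)
d = -84 (d = -3 + 27*(-1*6)/2 = -3 + (27/2)*(-6) = -3 - 81 = -84)
n(228)*d = -18*228*(-84) = -4104*(-84) = 344736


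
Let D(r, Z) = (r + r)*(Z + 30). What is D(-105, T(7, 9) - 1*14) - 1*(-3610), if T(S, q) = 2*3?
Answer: -1010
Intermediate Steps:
T(S, q) = 6
D(r, Z) = 2*r*(30 + Z) (D(r, Z) = (2*r)*(30 + Z) = 2*r*(30 + Z))
D(-105, T(7, 9) - 1*14) - 1*(-3610) = 2*(-105)*(30 + (6 - 1*14)) - 1*(-3610) = 2*(-105)*(30 + (6 - 14)) + 3610 = 2*(-105)*(30 - 8) + 3610 = 2*(-105)*22 + 3610 = -4620 + 3610 = -1010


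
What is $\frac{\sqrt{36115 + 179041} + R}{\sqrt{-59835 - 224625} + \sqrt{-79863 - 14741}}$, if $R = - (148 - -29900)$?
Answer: $\frac{i \left(15024 - 19 \sqrt{149}\right)}{\sqrt{23651} + \sqrt{71115}} \approx 35.18 i$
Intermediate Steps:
$R = -30048$ ($R = - (148 + 29900) = \left(-1\right) 30048 = -30048$)
$\frac{\sqrt{36115 + 179041} + R}{\sqrt{-59835 - 224625} + \sqrt{-79863 - 14741}} = \frac{\sqrt{36115 + 179041} - 30048}{\sqrt{-59835 - 224625} + \sqrt{-79863 - 14741}} = \frac{\sqrt{215156} - 30048}{\sqrt{-284460} + \sqrt{-94604}} = \frac{38 \sqrt{149} - 30048}{2 i \sqrt{71115} + 2 i \sqrt{23651}} = \frac{-30048 + 38 \sqrt{149}}{2 i \sqrt{23651} + 2 i \sqrt{71115}}$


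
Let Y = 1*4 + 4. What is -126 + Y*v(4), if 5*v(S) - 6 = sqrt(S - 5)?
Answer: -582/5 + 8*I/5 ≈ -116.4 + 1.6*I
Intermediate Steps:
v(S) = 6/5 + sqrt(-5 + S)/5 (v(S) = 6/5 + sqrt(S - 5)/5 = 6/5 + sqrt(-5 + S)/5)
Y = 8 (Y = 4 + 4 = 8)
-126 + Y*v(4) = -126 + 8*(6/5 + sqrt(-5 + 4)/5) = -126 + 8*(6/5 + sqrt(-1)/5) = -126 + 8*(6/5 + I/5) = -126 + (48/5 + 8*I/5) = -582/5 + 8*I/5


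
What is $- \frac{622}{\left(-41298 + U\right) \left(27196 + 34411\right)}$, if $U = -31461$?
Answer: $\frac{622}{4482463713} \approx 1.3876 \cdot 10^{-7}$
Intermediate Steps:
$- \frac{622}{\left(-41298 + U\right) \left(27196 + 34411\right)} = - \frac{622}{\left(-41298 - 31461\right) \left(27196 + 34411\right)} = - \frac{622}{\left(-72759\right) 61607} = - \frac{622}{-4482463713} = \left(-622\right) \left(- \frac{1}{4482463713}\right) = \frac{622}{4482463713}$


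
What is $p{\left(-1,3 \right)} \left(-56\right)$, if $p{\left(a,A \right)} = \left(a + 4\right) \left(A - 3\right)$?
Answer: $0$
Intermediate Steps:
$p{\left(a,A \right)} = \left(-3 + A\right) \left(4 + a\right)$ ($p{\left(a,A \right)} = \left(4 + a\right) \left(-3 + A\right) = \left(-3 + A\right) \left(4 + a\right)$)
$p{\left(-1,3 \right)} \left(-56\right) = \left(-12 - -3 + 4 \cdot 3 + 3 \left(-1\right)\right) \left(-56\right) = \left(-12 + 3 + 12 - 3\right) \left(-56\right) = 0 \left(-56\right) = 0$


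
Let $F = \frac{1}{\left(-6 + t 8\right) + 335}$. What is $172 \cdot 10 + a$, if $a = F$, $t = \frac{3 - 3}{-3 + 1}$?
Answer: $\frac{565881}{329} \approx 1720.0$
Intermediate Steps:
$t = 0$ ($t = \frac{0}{-2} = 0 \left(- \frac{1}{2}\right) = 0$)
$F = \frac{1}{329}$ ($F = \frac{1}{\left(-6 + 0 \cdot 8\right) + 335} = \frac{1}{\left(-6 + 0\right) + 335} = \frac{1}{-6 + 335} = \frac{1}{329} \approx 0.0030395$)
$a = \frac{1}{329} \approx 0.0030395$
$172 \cdot 10 + a = 172 \cdot 10 + \frac{1}{329} = 1720 + \frac{1}{329} = \frac{565881}{329}$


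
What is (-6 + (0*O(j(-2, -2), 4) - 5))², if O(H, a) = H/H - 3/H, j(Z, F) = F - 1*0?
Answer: 121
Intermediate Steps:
j(Z, F) = F (j(Z, F) = F + 0 = F)
O(H, a) = 1 - 3/H
(-6 + (0*O(j(-2, -2), 4) - 5))² = (-6 + (0*((-3 - 2)/(-2)) - 5))² = (-6 + (0*(-½*(-5)) - 5))² = (-6 + (0*(5/2) - 5))² = (-6 + (0 - 5))² = (-6 - 5)² = (-11)² = 121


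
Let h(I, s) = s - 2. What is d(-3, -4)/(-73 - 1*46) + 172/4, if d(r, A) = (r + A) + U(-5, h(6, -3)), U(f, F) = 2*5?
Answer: 5114/119 ≈ 42.975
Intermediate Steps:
h(I, s) = -2 + s
U(f, F) = 10
d(r, A) = 10 + A + r (d(r, A) = (r + A) + 10 = (A + r) + 10 = 10 + A + r)
d(-3, -4)/(-73 - 1*46) + 172/4 = (10 - 4 - 3)/(-73 - 1*46) + 172/4 = 3/(-73 - 46) + 172*(1/4) = 3/(-119) + 43 = 3*(-1/119) + 43 = -3/119 + 43 = 5114/119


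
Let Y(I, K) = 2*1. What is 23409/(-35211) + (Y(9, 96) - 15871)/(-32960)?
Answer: -70932427/386851520 ≈ -0.18336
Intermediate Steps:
Y(I, K) = 2
23409/(-35211) + (Y(9, 96) - 15871)/(-32960) = 23409/(-35211) + (2 - 15871)/(-32960) = 23409*(-1/35211) - 15869*(-1/32960) = -7803/11737 + 15869/32960 = -70932427/386851520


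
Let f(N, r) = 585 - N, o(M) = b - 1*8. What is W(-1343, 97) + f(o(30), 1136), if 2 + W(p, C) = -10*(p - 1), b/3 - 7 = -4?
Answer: 14022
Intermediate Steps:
b = 9 (b = 21 + 3*(-4) = 21 - 12 = 9)
W(p, C) = 8 - 10*p (W(p, C) = -2 - 10*(p - 1) = -2 - 10*(-1 + p) = -2 + (10 - 10*p) = 8 - 10*p)
o(M) = 1 (o(M) = 9 - 1*8 = 9 - 8 = 1)
W(-1343, 97) + f(o(30), 1136) = (8 - 10*(-1343)) + (585 - 1*1) = (8 + 13430) + (585 - 1) = 13438 + 584 = 14022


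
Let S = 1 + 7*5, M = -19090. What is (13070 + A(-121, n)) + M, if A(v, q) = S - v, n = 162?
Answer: -5863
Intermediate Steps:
S = 36 (S = 1 + 35 = 36)
A(v, q) = 36 - v
(13070 + A(-121, n)) + M = (13070 + (36 - 1*(-121))) - 19090 = (13070 + (36 + 121)) - 19090 = (13070 + 157) - 19090 = 13227 - 19090 = -5863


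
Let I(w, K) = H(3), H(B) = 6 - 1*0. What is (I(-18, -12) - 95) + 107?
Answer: 18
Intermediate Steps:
H(B) = 6 (H(B) = 6 + 0 = 6)
I(w, K) = 6
(I(-18, -12) - 95) + 107 = (6 - 95) + 107 = -89 + 107 = 18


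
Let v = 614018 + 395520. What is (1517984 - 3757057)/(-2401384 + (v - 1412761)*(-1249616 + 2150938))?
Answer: 2239073/363436162190 ≈ 6.1608e-6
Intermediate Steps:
v = 1009538
(1517984 - 3757057)/(-2401384 + (v - 1412761)*(-1249616 + 2150938)) = (1517984 - 3757057)/(-2401384 + (1009538 - 1412761)*(-1249616 + 2150938)) = -2239073/(-2401384 - 403223*901322) = -2239073/(-2401384 - 363433760806) = -2239073/(-363436162190) = -2239073*(-1/363436162190) = 2239073/363436162190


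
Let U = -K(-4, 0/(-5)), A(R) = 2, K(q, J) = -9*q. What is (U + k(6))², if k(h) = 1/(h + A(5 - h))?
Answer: 82369/64 ≈ 1287.0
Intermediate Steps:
k(h) = 1/(2 + h) (k(h) = 1/(h + 2) = 1/(2 + h))
U = -36 (U = -(-9)*(-4) = -1*36 = -36)
(U + k(6))² = (-36 + 1/(2 + 6))² = (-36 + 1/8)² = (-36 + ⅛)² = (-287/8)² = 82369/64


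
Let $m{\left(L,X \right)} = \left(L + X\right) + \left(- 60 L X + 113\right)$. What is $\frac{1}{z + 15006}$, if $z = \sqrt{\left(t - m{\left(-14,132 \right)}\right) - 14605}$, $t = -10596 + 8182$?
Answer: $\frac{2501}{37551361} - \frac{i \sqrt{128130}}{225308166} \approx 6.6602 \cdot 10^{-5} - 1.5887 \cdot 10^{-6} i$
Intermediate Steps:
$m{\left(L,X \right)} = 113 + L + X - 60 L X$ ($m{\left(L,X \right)} = \left(L + X\right) - \left(-113 + 60 L X\right) = 113 + L + X - 60 L X$)
$t = -2414$
$z = i \sqrt{128130}$ ($z = \sqrt{\left(-2414 - \left(113 - 14 + 132 - \left(-840\right) 132\right)\right) - 14605} = \sqrt{\left(-2414 - \left(113 - 14 + 132 + 110880\right)\right) - 14605} = \sqrt{\left(-2414 - 111111\right) - 14605} = \sqrt{-113525 - 14605} = \sqrt{-128130} = i \sqrt{128130} \approx 357.95 i$)
$\frac{1}{z + 15006} = \frac{1}{i \sqrt{128130} + 15006} = \frac{1}{15006 + i \sqrt{128130}}$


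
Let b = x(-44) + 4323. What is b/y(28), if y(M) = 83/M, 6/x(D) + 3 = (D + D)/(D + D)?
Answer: 120960/83 ≈ 1457.3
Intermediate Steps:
x(D) = -3 (x(D) = 6/(-3 + (D + D)/(D + D)) = 6/(-3 + (2*D)/((2*D))) = 6/(-3 + (2*D)*(1/(2*D))) = 6/(-3 + 1) = 6/(-2) = 6*(-1/2) = -3)
b = 4320 (b = -3 + 4323 = 4320)
b/y(28) = 4320/((83/28)) = 4320/((83*(1/28))) = 4320/(83/28) = 4320*(28/83) = 120960/83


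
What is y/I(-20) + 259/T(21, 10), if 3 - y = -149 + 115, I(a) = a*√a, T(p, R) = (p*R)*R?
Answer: 37/300 + 37*I*√5/200 ≈ 0.12333 + 0.41367*I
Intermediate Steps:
T(p, R) = p*R² (T(p, R) = (R*p)*R = p*R²)
I(a) = a^(3/2)
y = 37 (y = 3 - (-149 + 115) = 3 - 1*(-34) = 3 + 34 = 37)
y/I(-20) + 259/T(21, 10) = 37/((-20)^(3/2)) + 259/((21*10²)) = 37/((-40*I*√5)) + 259/((21*100)) = 37*(I*√5/200) + 259/2100 = 37*I*√5/200 + 259*(1/2100) = 37*I*√5/200 + 37/300 = 37/300 + 37*I*√5/200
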